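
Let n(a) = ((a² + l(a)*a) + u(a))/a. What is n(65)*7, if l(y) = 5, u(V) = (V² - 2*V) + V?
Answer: 938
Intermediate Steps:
u(V) = V² - V
n(a) = (a² + 5*a + a*(-1 + a))/a (n(a) = ((a² + 5*a) + a*(-1 + a))/a = (a² + 5*a + a*(-1 + a))/a)
n(65)*7 = (4 + 2*65)*7 = (4 + 130)*7 = 134*7 = 938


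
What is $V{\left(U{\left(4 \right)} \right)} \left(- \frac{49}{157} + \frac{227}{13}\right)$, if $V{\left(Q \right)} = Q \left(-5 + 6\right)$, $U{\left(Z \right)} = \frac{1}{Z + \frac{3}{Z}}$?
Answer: $\frac{140008}{38779} \approx 3.6104$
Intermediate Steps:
$V{\left(Q \right)} = Q$ ($V{\left(Q \right)} = Q 1 = Q$)
$V{\left(U{\left(4 \right)} \right)} \left(- \frac{49}{157} + \frac{227}{13}\right) = \frac{4}{3 + 4^{2}} \left(- \frac{49}{157} + \frac{227}{13}\right) = \frac{4}{3 + 16} \left(\left(-49\right) \frac{1}{157} + 227 \cdot \frac{1}{13}\right) = \frac{4}{19} \left(- \frac{49}{157} + \frac{227}{13}\right) = 4 \cdot \frac{1}{19} \cdot \frac{35002}{2041} = \frac{4}{19} \cdot \frac{35002}{2041} = \frac{140008}{38779}$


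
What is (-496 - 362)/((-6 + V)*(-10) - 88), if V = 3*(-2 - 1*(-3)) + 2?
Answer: 11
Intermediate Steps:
V = 5 (V = 3*(-2 + 3) + 2 = 3*1 + 2 = 3 + 2 = 5)
(-496 - 362)/((-6 + V)*(-10) - 88) = (-496 - 362)/((-6 + 5)*(-10) - 88) = -858/(-1*(-10) - 88) = -858/(10 - 88) = -858/(-78) = -858*(-1/78) = 11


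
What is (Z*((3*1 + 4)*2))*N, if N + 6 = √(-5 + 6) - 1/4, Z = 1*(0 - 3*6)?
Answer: 1323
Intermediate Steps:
Z = -18 (Z = 1*(0 - 18) = 1*(-18) = -18)
N = -21/4 (N = -6 + (√(-5 + 6) - 1/4) = -6 + (√1 - 1*¼) = -6 + (1 - ¼) = -6 + ¾ = -21/4 ≈ -5.2500)
(Z*((3*1 + 4)*2))*N = -18*(3*1 + 4)*2*(-21/4) = -18*(3 + 4)*2*(-21/4) = -126*2*(-21/4) = -18*14*(-21/4) = -252*(-21/4) = 1323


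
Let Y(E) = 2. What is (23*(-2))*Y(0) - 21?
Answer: -113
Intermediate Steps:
(23*(-2))*Y(0) - 21 = (23*(-2))*2 - 21 = -46*2 - 21 = -92 - 21 = -113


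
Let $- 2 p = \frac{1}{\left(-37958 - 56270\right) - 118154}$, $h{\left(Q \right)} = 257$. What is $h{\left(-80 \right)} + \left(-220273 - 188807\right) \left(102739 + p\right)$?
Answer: $- \frac{1487681747774701}{35397} \approx -4.2028 \cdot 10^{10}$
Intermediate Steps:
$p = \frac{1}{424764}$ ($p = - \frac{1}{2 \left(\left(-37958 - 56270\right) - 118154\right)} = - \frac{1}{2 \left(-94228 - 118154\right)} = - \frac{1}{2 \left(-212382\right)} = \left(- \frac{1}{2}\right) \left(- \frac{1}{212382}\right) = \frac{1}{424764} \approx 2.3542 \cdot 10^{-6}$)
$h{\left(-80 \right)} + \left(-220273 - 188807\right) \left(102739 + p\right) = 257 + \left(-220273 - 188807\right) \left(102739 + \frac{1}{424764}\right) = 257 - \frac{1487681756871730}{35397} = - \frac{1487681747774701}{35397}$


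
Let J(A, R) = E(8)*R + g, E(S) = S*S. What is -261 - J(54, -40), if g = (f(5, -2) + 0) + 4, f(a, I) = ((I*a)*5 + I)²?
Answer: -409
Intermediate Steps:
E(S) = S²
f(a, I) = (I + 5*I*a)² (f(a, I) = (5*I*a + I)² = (I + 5*I*a)²)
g = 2708 (g = ((-2)²*(1 + 5*5)² + 0) + 4 = (4*(1 + 25)² + 0) + 4 = (4*26² + 0) + 4 = (4*676 + 0) + 4 = (2704 + 0) + 4 = 2704 + 4 = 2708)
J(A, R) = 2708 + 64*R (J(A, R) = 8²*R + 2708 = 64*R + 2708 = 2708 + 64*R)
-261 - J(54, -40) = -261 - (2708 + 64*(-40)) = -261 - (2708 - 2560) = -261 - 1*148 = -261 - 148 = -409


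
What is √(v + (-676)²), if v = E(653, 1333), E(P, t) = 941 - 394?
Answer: √457523 ≈ 676.40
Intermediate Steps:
E(P, t) = 547
v = 547
√(v + (-676)²) = √(547 + (-676)²) = √(547 + 456976) = √457523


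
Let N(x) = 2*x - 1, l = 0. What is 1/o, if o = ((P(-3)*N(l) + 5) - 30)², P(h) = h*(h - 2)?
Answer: 1/1600 ≈ 0.00062500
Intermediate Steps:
N(x) = -1 + 2*x
P(h) = h*(-2 + h)
o = 1600 (o = (((-3*(-2 - 3))*(-1 + 2*0) + 5) - 30)² = (((-3*(-5))*(-1 + 0) + 5) - 30)² = ((15*(-1) + 5) - 30)² = ((-15 + 5) - 30)² = (-10 - 30)² = (-40)² = 1600)
1/o = 1/1600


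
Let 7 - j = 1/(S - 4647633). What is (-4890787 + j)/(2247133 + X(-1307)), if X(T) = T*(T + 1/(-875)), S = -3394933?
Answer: -4916802617684875/3976429100438466 ≈ -1.2365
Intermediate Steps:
j = 56297963/8042566 (j = 7 - 1/(-3394933 - 4647633) = 7 - 1/(-8042566) = 7 - 1*(-1/8042566) = 7 + 1/8042566 = 56297963/8042566 ≈ 7.0000)
X(T) = T*(-1/875 + T) (X(T) = T*(T - 1/875) = T*(-1/875 + T))
(-4890787 + j)/(2247133 + X(-1307)) = (-4890787 + 56297963/8042566)/(2247133 - 1307*(-1/875 - 1307)) = -39334420941479/(8042566*(2247133 - 1307*(-1143626/875))) = -39334420941479/(8042566*(2247133 + 1494719182/875)) = -39334420941479/(8042566*3460960557/875) = -39334420941479/8042566*875/3460960557 = -4916802617684875/3976429100438466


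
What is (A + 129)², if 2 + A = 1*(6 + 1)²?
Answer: 30976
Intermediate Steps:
A = 47 (A = -2 + 1*(6 + 1)² = -2 + 1*7² = -2 + 1*49 = -2 + 49 = 47)
(A + 129)² = (47 + 129)² = 176² = 30976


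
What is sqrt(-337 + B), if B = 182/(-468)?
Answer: I*sqrt(12146)/6 ≈ 18.368*I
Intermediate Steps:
B = -7/18 (B = 182*(-1/468) = -7/18 ≈ -0.38889)
sqrt(-337 + B) = sqrt(-337 - 7/18) = sqrt(-6073/18) = I*sqrt(12146)/6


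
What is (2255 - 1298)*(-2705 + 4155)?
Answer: 1387650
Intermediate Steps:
(2255 - 1298)*(-2705 + 4155) = 957*1450 = 1387650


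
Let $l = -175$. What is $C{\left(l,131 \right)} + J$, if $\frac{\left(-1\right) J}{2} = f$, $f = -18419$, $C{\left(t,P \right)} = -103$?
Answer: $36735$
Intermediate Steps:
$J = 36838$ ($J = \left(-2\right) \left(-18419\right) = 36838$)
$C{\left(l,131 \right)} + J = -103 + 36838 = 36735$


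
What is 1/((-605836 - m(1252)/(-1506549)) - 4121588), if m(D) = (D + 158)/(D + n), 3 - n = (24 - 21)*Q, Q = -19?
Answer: -329432048/1557364970084117 ≈ -2.1153e-7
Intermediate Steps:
n = 60 (n = 3 - (24 - 21)*(-19) = 3 - 3*(-19) = 3 - 1*(-57) = 3 + 57 = 60)
m(D) = (158 + D)/(60 + D) (m(D) = (D + 158)/(D + 60) = (158 + D)/(60 + D))
1/((-605836 - m(1252)/(-1506549)) - 4121588) = 1/((-605836 - (158 + 1252)/(60 + 1252)/(-1506549)) - 4121588) = 1/((-605836 - 1410/1312*(-1)/1506549) - 4121588) = 1/((-605836 - (1/1312)*1410*(-1)/1506549) - 4121588) = 1/((-605836 - 705*(-1)/(656*1506549)) - 4121588) = 1/((-605836 - 1*(-235/329432048)) - 4121588) = 1/((-605836 + 235/329432048) - 4121588) = 1/(-199581794231893/329432048 - 4121588) = 1/(-1557364970084117/329432048) = -329432048/1557364970084117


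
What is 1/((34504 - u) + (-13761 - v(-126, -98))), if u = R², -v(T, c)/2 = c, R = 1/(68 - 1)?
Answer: 4489/92235482 ≈ 4.8669e-5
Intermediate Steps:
R = 1/67 ≈ 0.014925
v(T, c) = -2*c
u = 1/4489 (u = (1/67)² = 1/4489 ≈ 0.00022277)
1/((34504 - u) + (-13761 - v(-126, -98))) = 1/((34504 - 1*1/4489) + (-13761 - (-2)*(-98))) = 1/((34504 - 1/4489) + (-13761 - 1*196)) = 1/(154888455/4489 + (-13761 - 196)) = 1/(154888455/4489 - 13957) = 1/(92235482/4489) = 4489/92235482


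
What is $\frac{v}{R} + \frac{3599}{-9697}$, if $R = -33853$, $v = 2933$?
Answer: $- \frac{150278248}{328272541} \approx -0.45779$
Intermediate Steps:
$\frac{v}{R} + \frac{3599}{-9697} = \frac{2933}{-33853} + \frac{3599}{-9697} = 2933 \left(- \frac{1}{33853}\right) + 3599 \left(- \frac{1}{9697}\right) = - \frac{2933}{33853} - \frac{3599}{9697} = - \frac{150278248}{328272541}$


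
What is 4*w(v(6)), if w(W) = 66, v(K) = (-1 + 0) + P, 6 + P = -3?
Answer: 264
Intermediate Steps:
P = -9 (P = -6 - 3 = -9)
v(K) = -10 (v(K) = (-1 + 0) - 9 = -1 - 9 = -10)
4*w(v(6)) = 4*66 = 264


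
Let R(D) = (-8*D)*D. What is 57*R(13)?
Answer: -77064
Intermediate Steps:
R(D) = -8*D**2
57*R(13) = 57*(-8*13**2) = 57*(-8*169) = 57*(-1352) = -77064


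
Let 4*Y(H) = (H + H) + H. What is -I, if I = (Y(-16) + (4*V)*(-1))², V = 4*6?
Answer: -11664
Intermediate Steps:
V = 24
Y(H) = 3*H/4 (Y(H) = ((H + H) + H)/4 = (2*H + H)/4 = (3*H)/4 = 3*H/4)
I = 11664 (I = ((¾)*(-16) + (4*24)*(-1))² = (-12 + 96*(-1))² = (-12 - 96)² = (-108)² = 11664)
-I = -1*11664 = -11664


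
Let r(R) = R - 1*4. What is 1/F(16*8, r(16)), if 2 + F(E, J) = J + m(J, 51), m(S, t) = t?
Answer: 1/61 ≈ 0.016393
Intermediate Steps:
r(R) = -4 + R (r(R) = R - 4 = -4 + R)
F(E, J) = 49 + J (F(E, J) = -2 + (J + 51) = -2 + (51 + J) = 49 + J)
1/F(16*8, r(16)) = 1/(49 + (-4 + 16)) = 1/(49 + 12) = 1/61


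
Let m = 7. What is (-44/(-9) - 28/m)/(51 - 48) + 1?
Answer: 35/27 ≈ 1.2963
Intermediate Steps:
(-44/(-9) - 28/m)/(51 - 48) + 1 = (-44/(-9) - 28/7)/(51 - 48) + 1 = (-44*(-⅑) - 28*⅐)/3 + 1 = (44/9 - 4)/3 + 1 = (⅓)*(8/9) + 1 = 8/27 + 1 = 35/27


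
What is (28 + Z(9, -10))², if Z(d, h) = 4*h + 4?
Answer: 64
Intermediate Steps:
Z(d, h) = 4 + 4*h
(28 + Z(9, -10))² = (28 + (4 + 4*(-10)))² = (28 + (4 - 40))² = (28 - 36)² = (-8)² = 64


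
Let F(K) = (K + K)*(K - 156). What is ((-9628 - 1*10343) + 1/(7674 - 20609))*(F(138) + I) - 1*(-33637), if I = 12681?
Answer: -1992024751123/12935 ≈ -1.5400e+8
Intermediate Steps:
F(K) = 2*K*(-156 + K) (F(K) = (2*K)*(-156 + K) = 2*K*(-156 + K))
((-9628 - 1*10343) + 1/(7674 - 20609))*(F(138) + I) - 1*(-33637) = ((-9628 - 1*10343) + 1/(7674 - 20609))*(2*138*(-156 + 138) + 12681) - 1*(-33637) = ((-9628 - 10343) + 1/(-12935))*(2*138*(-18) + 12681) + 33637 = (-19971 - 1/12935)*(-4968 + 12681) + 33637 = -258324886/12935*7713 + 33637 = -1992459845718/12935 + 33637 = -1992024751123/12935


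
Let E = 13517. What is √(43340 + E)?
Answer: √56857 ≈ 238.45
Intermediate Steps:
√(43340 + E) = √(43340 + 13517) = √56857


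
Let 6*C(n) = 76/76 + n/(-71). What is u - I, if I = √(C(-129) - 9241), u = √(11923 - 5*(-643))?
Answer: 87*√2 - I*√419233629/213 ≈ 123.04 - 96.128*I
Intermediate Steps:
u = 87*√2 (u = √(11923 + 3215) = √15138 = 87*√2 ≈ 123.04)
C(n) = ⅙ - n/426 (C(n) = (76/76 + n/(-71))/6 = (76*(1/76) + n*(-1/71))/6 = (1 - n/71)/6 = ⅙ - n/426)
I = I*√419233629/213 (I = √((⅙ - 1/426*(-129)) - 9241) = √((⅙ + 43/142) - 9241) = √(100/213 - 9241) = √(-1968233/213) = I*√419233629/213 ≈ 96.128*I)
u - I = 87*√2 - I*√419233629/213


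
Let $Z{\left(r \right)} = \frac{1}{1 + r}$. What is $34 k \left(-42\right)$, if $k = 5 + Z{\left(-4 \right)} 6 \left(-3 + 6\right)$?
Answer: $1428$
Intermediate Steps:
$k = -1$ ($k = 5 + \frac{6 \left(-3 + 6\right)}{1 - 4} = 5 + \frac{6 \cdot 3}{-3} = 5 - 6 = -1$)
$34 k \left(-42\right) = 34 \left(-1\right) \left(-42\right) = \left(-34\right) \left(-42\right) = 1428$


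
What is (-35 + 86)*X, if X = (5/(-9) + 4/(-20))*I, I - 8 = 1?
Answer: -1734/5 ≈ -346.80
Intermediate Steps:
I = 9 (I = 8 + 1 = 9)
X = -34/5 (X = (5/(-9) + 4/(-20))*9 = (5*(-1/9) + 4*(-1/20))*9 = (-5/9 - 1/5)*9 = -34/45*9 = -34/5 ≈ -6.8000)
(-35 + 86)*X = (-35 + 86)*(-34/5) = 51*(-34/5) = -1734/5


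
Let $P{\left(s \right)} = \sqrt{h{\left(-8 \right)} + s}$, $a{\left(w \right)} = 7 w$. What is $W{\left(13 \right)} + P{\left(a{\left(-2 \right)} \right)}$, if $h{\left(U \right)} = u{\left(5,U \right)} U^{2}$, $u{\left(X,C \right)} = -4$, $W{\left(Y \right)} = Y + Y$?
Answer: $26 + 3 i \sqrt{30} \approx 26.0 + 16.432 i$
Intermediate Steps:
$W{\left(Y \right)} = 2 Y$
$h{\left(U \right)} = - 4 U^{2}$
$P{\left(s \right)} = \sqrt{-256 + s}$ ($P{\left(s \right)} = \sqrt{- 4 \left(-8\right)^{2} + s} = \sqrt{\left(-4\right) 64 + s} = \sqrt{-256 + s}$)
$W{\left(13 \right)} + P{\left(a{\left(-2 \right)} \right)} = 2 \cdot 13 + \sqrt{-256 + 7 \left(-2\right)} = 26 + \sqrt{-256 - 14} = 26 + \sqrt{-270} = 26 + 3 i \sqrt{30}$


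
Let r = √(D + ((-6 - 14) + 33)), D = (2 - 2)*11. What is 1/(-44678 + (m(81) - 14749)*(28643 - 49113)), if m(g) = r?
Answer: 847942/255965990888259 + 115*√13/511931981776518 ≈ 3.3135e-9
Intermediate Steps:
D = 0 (D = 0*11 = 0)
r = √13 (r = √(0 + ((-6 - 14) + 33)) = √(0 + (-20 + 33)) = √(0 + 13) = √13 ≈ 3.6056)
m(g) = √13
1/(-44678 + (m(81) - 14749)*(28643 - 49113)) = 1/(-44678 + (√13 - 14749)*(28643 - 49113)) = 1/(-44678 + (-14749 + √13)*(-20470)) = 1/(-44678 + (301912030 - 20470*√13)) = 1/(301867352 - 20470*√13)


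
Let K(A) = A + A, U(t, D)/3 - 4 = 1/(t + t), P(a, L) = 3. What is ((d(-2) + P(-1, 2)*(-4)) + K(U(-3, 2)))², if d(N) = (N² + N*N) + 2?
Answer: 441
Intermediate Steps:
U(t, D) = 12 + 3/(2*t) (U(t, D) = 12 + 3/(t + t) = 12 + 3/((2*t)) = 12 + 3*(1/(2*t)) = 12 + 3/(2*t))
K(A) = 2*A
d(N) = 2 + 2*N² (d(N) = (N² + N²) + 2 = 2*N² + 2 = 2 + 2*N²)
((d(-2) + P(-1, 2)*(-4)) + K(U(-3, 2)))² = (((2 + 2*(-2)²) + 3*(-4)) + 2*(12 + (3/2)/(-3)))² = (((2 + 2*4) - 12) + 2*(12 + (3/2)*(-⅓)))² = (((2 + 8) - 12) + 2*(12 - ½))² = ((10 - 12) + 2*(23/2))² = (-2 + 23)² = 21² = 441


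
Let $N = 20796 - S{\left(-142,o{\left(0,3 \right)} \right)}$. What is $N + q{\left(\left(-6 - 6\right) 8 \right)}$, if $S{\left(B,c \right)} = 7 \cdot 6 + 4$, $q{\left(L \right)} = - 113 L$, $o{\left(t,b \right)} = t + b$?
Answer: $31598$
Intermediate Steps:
$o{\left(t,b \right)} = b + t$
$S{\left(B,c \right)} = 46$ ($S{\left(B,c \right)} = 42 + 4 = 46$)
$N = 20750$ ($N = 20796 - 46 = 20750$)
$N + q{\left(\left(-6 - 6\right) 8 \right)} = 20750 - 113 \left(-6 - 6\right) 8 = 20750 - 113 \left(\left(-12\right) 8\right) = 20750 - -10848 = 20750 + 10848 = 31598$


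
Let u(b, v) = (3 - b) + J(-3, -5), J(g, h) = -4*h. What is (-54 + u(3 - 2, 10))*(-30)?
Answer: 960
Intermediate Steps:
u(b, v) = 23 - b (u(b, v) = (3 - b) - 4*(-5) = (3 - b) + 20 = 23 - b)
(-54 + u(3 - 2, 10))*(-30) = (-54 + (23 - (3 - 2)))*(-30) = (-54 + (23 - 1*1))*(-30) = (-54 + (23 - 1))*(-30) = (-54 + 22)*(-30) = -32*(-30) = 960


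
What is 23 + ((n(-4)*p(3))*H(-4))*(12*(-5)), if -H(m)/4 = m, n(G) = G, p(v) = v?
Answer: 11543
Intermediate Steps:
H(m) = -4*m
23 + ((n(-4)*p(3))*H(-4))*(12*(-5)) = 23 + ((-4*3)*(-4*(-4)))*(12*(-5)) = 23 - 12*16*(-60) = 23 - 192*(-60) = 23 + 11520 = 11543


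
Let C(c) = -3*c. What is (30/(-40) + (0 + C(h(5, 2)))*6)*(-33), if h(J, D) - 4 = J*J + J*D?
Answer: 92763/4 ≈ 23191.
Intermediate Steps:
h(J, D) = 4 + J**2 + D*J (h(J, D) = 4 + (J*J + J*D) = 4 + (J**2 + D*J) = 4 + J**2 + D*J)
(30/(-40) + (0 + C(h(5, 2)))*6)*(-33) = (30/(-40) + (0 - 3*(4 + 5**2 + 2*5))*6)*(-33) = (30*(-1/40) + (0 - 3*(4 + 25 + 10))*6)*(-33) = (-3/4 + (0 - 3*39)*6)*(-33) = (-3/4 + (0 - 117)*6)*(-33) = (-3/4 - 117*6)*(-33) = (-3/4 - 702)*(-33) = -2811/4*(-33) = 92763/4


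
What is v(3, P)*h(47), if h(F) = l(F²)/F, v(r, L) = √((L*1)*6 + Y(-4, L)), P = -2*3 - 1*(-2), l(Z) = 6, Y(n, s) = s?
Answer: 12*I*√7/47 ≈ 0.67551*I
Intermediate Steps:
P = -4 (P = -6 + 2 = -4)
v(r, L) = √7*√L (v(r, L) = √((L*1)*6 + L) = √(L*6 + L) = √(6*L + L) = √(7*L) = √7*√L)
h(F) = 6/F
v(3, P)*h(47) = (√7*√(-4))*(6/47) = (√7*(2*I))*(6*(1/47)) = (2*I*√7)*(6/47) = 12*I*√7/47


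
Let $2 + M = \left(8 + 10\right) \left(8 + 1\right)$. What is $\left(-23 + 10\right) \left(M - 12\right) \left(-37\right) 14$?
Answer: $996632$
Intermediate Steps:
$M = 160$ ($M = -2 + \left(8 + 10\right) \left(8 + 1\right) = -2 + 18 \cdot 9 = -2 + 162 = 160$)
$\left(-23 + 10\right) \left(M - 12\right) \left(-37\right) 14 = \left(-23 + 10\right) \left(160 - 12\right) \left(-37\right) 14 = \left(-13\right) 148 \left(-37\right) 14 = \left(-1924\right) \left(-37\right) 14 = 71188 \cdot 14 = 996632$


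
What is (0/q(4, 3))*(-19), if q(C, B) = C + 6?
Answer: 0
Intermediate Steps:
q(C, B) = 6 + C
(0/q(4, 3))*(-19) = (0/(6 + 4))*(-19) = (0/10)*(-19) = ((1/10)*0)*(-19) = 0*(-19) = 0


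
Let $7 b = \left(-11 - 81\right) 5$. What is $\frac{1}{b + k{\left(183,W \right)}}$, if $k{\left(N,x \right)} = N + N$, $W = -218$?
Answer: $\frac{7}{2102} \approx 0.0033302$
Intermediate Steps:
$k{\left(N,x \right)} = 2 N$
$b = - \frac{460}{7}$ ($b = \frac{\left(-11 - 81\right) 5}{7} = \frac{\left(-92\right) 5}{7} = \frac{1}{7} \left(-460\right) = - \frac{460}{7} \approx -65.714$)
$\frac{1}{b + k{\left(183,W \right)}} = \frac{1}{- \frac{460}{7} + 2 \cdot 183} = \frac{1}{- \frac{460}{7} + 366} = \frac{1}{\frac{2102}{7}} = \frac{7}{2102}$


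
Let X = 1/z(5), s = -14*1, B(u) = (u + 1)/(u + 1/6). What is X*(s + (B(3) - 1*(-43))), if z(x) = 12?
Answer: 575/228 ≈ 2.5219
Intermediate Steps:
B(u) = (1 + u)/(⅙ + u) (B(u) = (1 + u)/(u + ⅙) = (1 + u)/(⅙ + u))
s = -14
X = 1/12 ≈ 0.083333
X*(s + (B(3) - 1*(-43))) = (-14 + (6*(1 + 3)/(1 + 6*3) - 1*(-43)))/12 = (-14 + (6*4/(1 + 18) + 43))/12 = (-14 + (6*4/19 + 43))/12 = (-14 + (6*(1/19)*4 + 43))/12 = (-14 + (24/19 + 43))/12 = (-14 + 841/19)/12 = (1/12)*(575/19) = 575/228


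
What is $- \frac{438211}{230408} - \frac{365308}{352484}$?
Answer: $- \frac{59658062947}{20303783368} \approx -2.9383$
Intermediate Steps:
$- \frac{438211}{230408} - \frac{365308}{352484} = \left(-438211\right) \frac{1}{230408} - \frac{91327}{88121} = - \frac{438211}{230408} - \frac{91327}{88121} = - \frac{59658062947}{20303783368}$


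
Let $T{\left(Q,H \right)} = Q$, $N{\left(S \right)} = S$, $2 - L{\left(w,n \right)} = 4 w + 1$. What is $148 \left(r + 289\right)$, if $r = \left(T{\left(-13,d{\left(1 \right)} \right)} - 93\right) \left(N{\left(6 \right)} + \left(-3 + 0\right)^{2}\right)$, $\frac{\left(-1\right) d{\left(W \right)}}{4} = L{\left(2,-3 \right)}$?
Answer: $-192548$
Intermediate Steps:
$L{\left(w,n \right)} = 1 - 4 w$ ($L{\left(w,n \right)} = 2 - \left(4 w + 1\right) = 2 - \left(1 + 4 w\right) = 1 - 4 w$)
$d{\left(W \right)} = 28$ ($d{\left(W \right)} = - 4 \left(1 - 8\right) = \left(-4\right) \left(-7\right) = 28$)
$r = -1590$ ($r = \left(-13 - 93\right) \left(6 + \left(-3 + 0\right)^{2}\right) = - 106 \left(6 + \left(-3\right)^{2}\right) = - 106 \left(6 + 9\right) = \left(-106\right) 15 = -1590$)
$148 \left(r + 289\right) = 148 \left(-1590 + 289\right) = 148 \left(-1301\right) = -192548$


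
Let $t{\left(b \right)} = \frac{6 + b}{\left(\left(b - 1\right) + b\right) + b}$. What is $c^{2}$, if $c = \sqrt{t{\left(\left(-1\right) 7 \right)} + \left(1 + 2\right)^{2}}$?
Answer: $\frac{199}{22} \approx 9.0455$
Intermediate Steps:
$t{\left(b \right)} = \frac{6 + b}{-1 + 3 b}$ ($t{\left(b \right)} = \frac{6 + b}{\left(\left(-1 + b\right) + b\right) + b} = \frac{6 + b}{\left(-1 + 2 b\right) + b} = \frac{6 + b}{-1 + 3 b}$)
$c = \frac{\sqrt{4378}}{22}$ ($c = \sqrt{\frac{6 - 7}{-1 + 3 \left(\left(-1\right) 7\right)} + \left(1 + 2\right)^{2}} = \sqrt{\frac{6 - 7}{-1 + 3 \left(-7\right)} + 3^{2}} = \sqrt{\frac{1}{-1 - 21} \left(-1\right) + 9} = \sqrt{\frac{1}{-22} \left(-1\right) + 9} = \sqrt{\left(- \frac{1}{22}\right) \left(-1\right) + 9} = \sqrt{\frac{1}{22} + 9} = \sqrt{\frac{199}{22}} = \frac{\sqrt{4378}}{22} \approx 3.0076$)
$c^{2} = \left(\frac{\sqrt{4378}}{22}\right)^{2} = \frac{199}{22}$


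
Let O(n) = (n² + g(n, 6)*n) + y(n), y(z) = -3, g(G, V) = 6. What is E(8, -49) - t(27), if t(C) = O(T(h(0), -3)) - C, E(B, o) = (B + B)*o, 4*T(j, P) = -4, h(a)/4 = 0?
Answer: -749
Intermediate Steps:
h(a) = 0 (h(a) = 4*0 = 0)
T(j, P) = -1 (T(j, P) = (¼)*(-4) = -1)
E(B, o) = 2*B*o (E(B, o) = (2*B)*o = 2*B*o)
O(n) = -3 + n² + 6*n (O(n) = (n² + 6*n) - 3 = -3 + n² + 6*n)
t(C) = -8 - C (t(C) = (-3 + (-1)² + 6*(-1)) - C = (-3 + 1 - 6) - C = -8 - C)
E(8, -49) - t(27) = 2*8*(-49) - (-8 - 1*27) = -784 - (-8 - 27) = -784 - 1*(-35) = -784 + 35 = -749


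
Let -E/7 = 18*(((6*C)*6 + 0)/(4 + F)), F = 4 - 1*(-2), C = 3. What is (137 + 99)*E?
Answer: -1605744/5 ≈ -3.2115e+5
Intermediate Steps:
F = 6 (F = 4 + 2 = 6)
E = -6804/5 (E = -126*((6*3)*6 + 0)/(4 + 6) = -126*(18*6 + 0)/10 = -126*(108 + 0)*(⅒) = -126*108*(⅒) = -126*54/5 = -7*972/5 = -6804/5 ≈ -1360.8)
(137 + 99)*E = (137 + 99)*(-6804/5) = 236*(-6804/5) = -1605744/5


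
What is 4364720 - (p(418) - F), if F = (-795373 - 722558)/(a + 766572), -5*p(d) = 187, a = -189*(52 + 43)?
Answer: 5445883454308/1247695 ≈ 4.3648e+6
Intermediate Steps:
a = -17955 (a = -189*95 = -17955)
p(d) = -187/5 (p(d) = -⅕*187 = -187/5)
F = -505977/249539 (F = (-795373 - 722558)/(-17955 + 766572) = -1517931/748617 = -1517931*1/748617 = -505977/249539 ≈ -2.0276)
4364720 - (p(418) - F) = 4364720 - (-187/5 - 1*(-505977/249539)) = 4364720 - (-187/5 + 505977/249539) = 4364720 - 1*(-44133908/1247695) = 4364720 + 44133908/1247695 = 5445883454308/1247695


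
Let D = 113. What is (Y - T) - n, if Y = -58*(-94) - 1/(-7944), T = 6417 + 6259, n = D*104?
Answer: -150745343/7944 ≈ -18976.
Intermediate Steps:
n = 11752 (n = 113*104 = 11752)
T = 12676
Y = 43310689/7944 (Y = 5452 - 1*(-1/7944) = 5452 + 1/7944 = 43310689/7944 ≈ 5452.0)
(Y - T) - n = (43310689/7944 - 1*12676) - 1*11752 = (43310689/7944 - 12676) - 11752 = -57387455/7944 - 11752 = -150745343/7944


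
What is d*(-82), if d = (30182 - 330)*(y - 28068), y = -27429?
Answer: 135849108408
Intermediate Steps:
d = -1656696444 (d = (30182 - 330)*(-27429 - 28068) = 29852*(-55497) = -1656696444)
d*(-82) = -1656696444*(-82) = 135849108408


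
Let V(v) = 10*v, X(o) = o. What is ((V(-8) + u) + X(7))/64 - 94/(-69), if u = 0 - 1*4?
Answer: 703/4416 ≈ 0.15919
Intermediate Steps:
u = -4 (u = 0 - 4 = -4)
((V(-8) + u) + X(7))/64 - 94/(-69) = ((10*(-8) - 4) + 7)/64 - 94/(-69) = ((-80 - 4) + 7)*(1/64) - 94*(-1/69) = (-84 + 7)*(1/64) + 94/69 = -77*1/64 + 94/69 = -77/64 + 94/69 = 703/4416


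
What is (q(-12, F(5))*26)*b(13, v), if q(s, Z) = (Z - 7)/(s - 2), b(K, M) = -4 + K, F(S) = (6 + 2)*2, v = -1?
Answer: -1053/7 ≈ -150.43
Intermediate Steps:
F(S) = 16 (F(S) = 8*2 = 16)
q(s, Z) = (-7 + Z)/(-2 + s)
(q(-12, F(5))*26)*b(13, v) = (((-7 + 16)/(-2 - 12))*26)*(-4 + 13) = ((9/(-14))*26)*9 = (-1/14*9*26)*9 = -9/14*26*9 = -117/7*9 = -1053/7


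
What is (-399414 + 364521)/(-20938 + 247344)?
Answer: -34893/226406 ≈ -0.15412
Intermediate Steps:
(-399414 + 364521)/(-20938 + 247344) = -34893/226406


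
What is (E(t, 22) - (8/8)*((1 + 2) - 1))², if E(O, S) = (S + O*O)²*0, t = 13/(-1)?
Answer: 4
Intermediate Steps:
t = -13 (t = 13*(-1) = -13)
E(O, S) = 0 (E(O, S) = (S + O²)²*0 = 0)
(E(t, 22) - (8/8)*((1 + 2) - 1))² = (0 - (8/8)*((1 + 2) - 1))² = (0 - (8*(⅛))*(3 - 1))² = (0 - 1*2)² = (0 - 2)² = (-2)² = 4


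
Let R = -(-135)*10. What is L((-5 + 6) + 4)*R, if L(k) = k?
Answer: 6750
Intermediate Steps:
R = 1350 (R = -135*(-10) = 1350)
L((-5 + 6) + 4)*R = ((-5 + 6) + 4)*1350 = (1 + 4)*1350 = 5*1350 = 6750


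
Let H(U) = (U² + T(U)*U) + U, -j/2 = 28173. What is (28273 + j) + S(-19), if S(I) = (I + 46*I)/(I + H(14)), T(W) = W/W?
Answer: -5755858/205 ≈ -28077.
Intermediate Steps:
T(W) = 1
j = -56346 (j = -2*28173 = -56346)
H(U) = U² + 2*U (H(U) = (U² + 1*U) + U = (U² + U) + U = (U + U²) + U = U² + 2*U)
S(I) = 47*I/(224 + I) (S(I) = (I + 46*I)/(I + 14*(2 + 14)) = (47*I)/(I + 14*16) = (47*I)/(I + 224) = (47*I)/(224 + I) = 47*I/(224 + I))
(28273 + j) + S(-19) = (28273 - 56346) + 47*(-19)/(224 - 19) = -28073 + 47*(-19)/205 = -28073 + 47*(-19)*(1/205) = -28073 - 893/205 = -5755858/205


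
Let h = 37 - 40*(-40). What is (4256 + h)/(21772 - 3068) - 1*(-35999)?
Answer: 673331189/18704 ≈ 35999.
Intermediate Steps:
h = 1637 (h = 37 + 1600 = 1637)
(4256 + h)/(21772 - 3068) - 1*(-35999) = (4256 + 1637)/(21772 - 3068) - 1*(-35999) = 5893/18704 + 35999 = 673331189/18704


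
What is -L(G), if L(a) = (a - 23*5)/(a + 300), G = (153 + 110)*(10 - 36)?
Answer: -6953/6538 ≈ -1.0635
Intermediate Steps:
G = -6838 (G = 263*(-26) = -6838)
L(a) = (-115 + a)/(300 + a) (L(a) = (a - 115)/(300 + a) = (-115 + a)/(300 + a))
-L(G) = -(-115 - 6838)/(300 - 6838) = -(-6953)/(-6538) = -(-1)*(-6953)/6538 = -1*6953/6538 = -6953/6538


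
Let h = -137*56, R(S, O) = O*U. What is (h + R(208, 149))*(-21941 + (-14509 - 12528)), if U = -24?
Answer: 550904544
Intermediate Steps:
R(S, O) = -24*O (R(S, O) = O*(-24) = -24*O)
h = -7672
(h + R(208, 149))*(-21941 + (-14509 - 12528)) = (-7672 - 24*149)*(-21941 + (-14509 - 12528)) = (-7672 - 3576)*(-21941 - 27037) = -11248*(-48978) = 550904544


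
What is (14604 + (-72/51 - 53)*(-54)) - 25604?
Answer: -137050/17 ≈ -8061.8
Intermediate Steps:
(14604 + (-72/51 - 53)*(-54)) - 25604 = (14604 + (-72*1/51 - 53)*(-54)) - 25604 = (14604 + (-24/17 - 53)*(-54)) - 25604 = (14604 - 925/17*(-54)) - 25604 = (14604 + 49950/17) - 25604 = 298218/17 - 25604 = -137050/17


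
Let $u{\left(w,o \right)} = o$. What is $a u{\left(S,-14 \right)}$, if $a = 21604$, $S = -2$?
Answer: $-302456$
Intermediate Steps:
$a u{\left(S,-14 \right)} = 21604 \left(-14\right) = -302456$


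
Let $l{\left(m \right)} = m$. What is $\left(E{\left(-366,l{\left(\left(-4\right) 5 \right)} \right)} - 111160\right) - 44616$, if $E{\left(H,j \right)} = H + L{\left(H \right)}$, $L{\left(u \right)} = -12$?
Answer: $-156154$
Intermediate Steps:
$E{\left(H,j \right)} = -12 + H$ ($E{\left(H,j \right)} = H - 12 = -12 + H$)
$\left(E{\left(-366,l{\left(\left(-4\right) 5 \right)} \right)} - 111160\right) - 44616 = \left(\left(-12 - 366\right) - 111160\right) - 44616 = \left(-378 - 111160\right) - 44616 = -111538 - 44616 = -156154$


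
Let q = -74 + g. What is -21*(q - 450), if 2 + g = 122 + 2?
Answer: 8442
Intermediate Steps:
g = 122 (g = -2 + (122 + 2) = -2 + 124 = 122)
q = 48 (q = -74 + 122 = 48)
-21*(q - 450) = -21*(48 - 450) = -21*(-402) = 8442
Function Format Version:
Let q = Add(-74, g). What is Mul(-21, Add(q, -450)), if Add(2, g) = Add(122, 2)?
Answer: 8442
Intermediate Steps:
g = 122 (g = Add(-2, Add(122, 2)) = Add(-2, 124) = 122)
q = 48 (q = Add(-74, 122) = 48)
Mul(-21, Add(q, -450)) = Mul(-21, Add(48, -450)) = Mul(-21, -402) = 8442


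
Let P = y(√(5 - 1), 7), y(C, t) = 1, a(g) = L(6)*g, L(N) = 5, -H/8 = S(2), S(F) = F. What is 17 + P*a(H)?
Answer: -63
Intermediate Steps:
H = -16 (H = -8*2 = -16)
a(g) = 5*g
P = 1
17 + P*a(H) = 17 + 1*(5*(-16)) = 17 + 1*(-80) = 17 - 80 = -63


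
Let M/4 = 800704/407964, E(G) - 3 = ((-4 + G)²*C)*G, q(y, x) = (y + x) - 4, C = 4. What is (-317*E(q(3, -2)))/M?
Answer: 18913720995/800704 ≈ 23621.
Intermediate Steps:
q(y, x) = -4 + x + y (q(y, x) = (x + y) - 4 = -4 + x + y)
E(G) = 3 + 4*G*(-4 + G)² (E(G) = 3 + ((-4 + G)²*4)*G = 3 + (4*(-4 + G)²)*G = 3 + 4*G*(-4 + G)²)
M = 800704/101991 (M = 4*(800704/407964) = 4*(800704*(1/407964)) = 4*(200176/101991) = 800704/101991 ≈ 7.8507)
(-317*E(q(3, -2)))/M = (-317*(3 + 4*(-4 - 2 + 3)*(-4 + (-4 - 2 + 3))²))/(800704/101991) = -317*(3 + 4*(-3)*(-4 - 3)²)*(101991/800704) = -317*(3 + 4*(-3)*(-7)²)*(101991/800704) = -317*(3 + 4*(-3)*49)*(101991/800704) = -317*(3 - 588)*(101991/800704) = -317*(-585)*(101991/800704) = 185445*(101991/800704) = 18913720995/800704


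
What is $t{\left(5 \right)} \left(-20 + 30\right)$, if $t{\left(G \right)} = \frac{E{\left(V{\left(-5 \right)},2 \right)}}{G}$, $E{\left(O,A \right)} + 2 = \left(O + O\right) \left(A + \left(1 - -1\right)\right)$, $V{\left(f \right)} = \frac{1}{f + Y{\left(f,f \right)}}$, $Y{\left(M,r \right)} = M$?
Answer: $- \frac{28}{5} \approx -5.6$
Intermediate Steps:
$V{\left(f \right)} = \frac{1}{2 f}$ ($V{\left(f \right)} = \frac{1}{f + f} = \frac{1}{2 f}$)
$E{\left(O,A \right)} = -2 + 2 O \left(2 + A\right)$ ($E{\left(O,A \right)} = -2 + \left(O + O\right) \left(A + \left(1 - -1\right)\right) = -2 + 2 O \left(A + \left(1 + 1\right)\right) = -2 + 2 O \left(A + 2\right) = -2 + 2 O \left(2 + A\right)$)
$t{\left(G \right)} = - \frac{14}{5 G}$ ($t{\left(G \right)} = \frac{-2 + 4 \frac{1}{2 \left(-5\right)} + 2 \cdot 2 \frac{1}{2 \left(-5\right)}}{G} = \frac{-2 + 4 \cdot \frac{1}{2} \left(- \frac{1}{5}\right) + 2 \cdot 2 \cdot \frac{1}{2} \left(- \frac{1}{5}\right)}{G} = \frac{-2 + 4 \left(- \frac{1}{10}\right) + 2 \cdot 2 \left(- \frac{1}{10}\right)}{G} = \frac{-2 - \frac{2}{5} - \frac{2}{5}}{G} = - \frac{14}{5 G}$)
$t{\left(5 \right)} \left(-20 + 30\right) = - \frac{14}{5 \cdot 5} \left(-20 + 30\right) = \left(- \frac{14}{5}\right) \frac{1}{5} \cdot 10 = \left(- \frac{14}{25}\right) 10 = - \frac{28}{5}$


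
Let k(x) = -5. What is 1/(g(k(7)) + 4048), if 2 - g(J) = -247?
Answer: 1/4297 ≈ 0.00023272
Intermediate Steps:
g(J) = 249 (g(J) = 2 - 1*(-247) = 2 + 247 = 249)
1/(g(k(7)) + 4048) = 1/(249 + 4048) = 1/4297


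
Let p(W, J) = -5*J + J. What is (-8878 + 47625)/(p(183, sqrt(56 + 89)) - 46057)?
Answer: -1784570579/2121244929 + 154988*sqrt(145)/2121244929 ≈ -0.84040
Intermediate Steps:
p(W, J) = -4*J
(-8878 + 47625)/(p(183, sqrt(56 + 89)) - 46057) = (-8878 + 47625)/(-4*sqrt(56 + 89) - 46057) = 38747/(-4*sqrt(145) - 46057) = 38747/(-46057 - 4*sqrt(145))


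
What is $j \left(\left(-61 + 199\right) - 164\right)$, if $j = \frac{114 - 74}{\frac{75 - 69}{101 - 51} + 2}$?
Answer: $- \frac{26000}{53} \approx -490.57$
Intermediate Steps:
$j = \frac{1000}{53}$ ($j = \frac{40}{\frac{6}{50} + 2} = \frac{40}{6 \cdot \frac{1}{50} + 2} = \frac{40}{\frac{3}{25} + 2} = \frac{40}{\frac{53}{25}} = 40 \cdot \frac{25}{53} = \frac{1000}{53} \approx 18.868$)
$j \left(\left(-61 + 199\right) - 164\right) = \frac{1000 \left(\left(-61 + 199\right) - 164\right)}{53} = \frac{1000 \left(138 - 164\right)}{53} = \frac{1000}{53} \left(-26\right) = - \frac{26000}{53}$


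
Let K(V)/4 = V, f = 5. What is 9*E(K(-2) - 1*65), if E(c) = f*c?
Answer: -3285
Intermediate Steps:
K(V) = 4*V
E(c) = 5*c
9*E(K(-2) - 1*65) = 9*(5*(4*(-2) - 1*65)) = 9*(5*(-8 - 65)) = 9*(5*(-73)) = 9*(-365) = -3285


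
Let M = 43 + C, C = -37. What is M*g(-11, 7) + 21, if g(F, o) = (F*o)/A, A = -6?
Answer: 98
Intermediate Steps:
g(F, o) = -F*o/6 (g(F, o) = (F*o)/(-6) = (F*o)*(-⅙) = -F*o/6)
M = 6 (M = 43 - 37 = 6)
M*g(-11, 7) + 21 = 6*(-⅙*(-11)*7) + 21 = 6*(77/6) + 21 = 77 + 21 = 98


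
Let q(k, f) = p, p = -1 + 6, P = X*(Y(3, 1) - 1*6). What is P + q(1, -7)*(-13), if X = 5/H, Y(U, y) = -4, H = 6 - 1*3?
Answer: -245/3 ≈ -81.667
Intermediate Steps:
H = 3 (H = 6 - 3 = 3)
X = 5/3 ≈ 1.6667
P = -50/3 (P = 5*(-4 - 1*6)/3 = 5*(-4 - 6)/3 = (5/3)*(-10) = -50/3 ≈ -16.667)
p = 5
q(k, f) = 5
P + q(1, -7)*(-13) = -50/3 + 5*(-13) = -50/3 - 65 = -245/3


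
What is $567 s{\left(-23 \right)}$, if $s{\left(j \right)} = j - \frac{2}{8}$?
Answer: $- \frac{52731}{4} \approx -13183.0$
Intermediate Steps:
$s{\left(j \right)} = - \frac{1}{4} + j$ ($s{\left(j \right)} = j - 2 \cdot \frac{1}{8} = j - \frac{1}{4} = - \frac{1}{4} + j$)
$567 s{\left(-23 \right)} = 567 \left(- \frac{1}{4} - 23\right) = 567 \left(- \frac{93}{4}\right) = - \frac{52731}{4}$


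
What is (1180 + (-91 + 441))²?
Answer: 2340900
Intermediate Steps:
(1180 + (-91 + 441))² = (1180 + 350)² = 1530² = 2340900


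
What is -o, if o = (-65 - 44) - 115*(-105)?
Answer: -11966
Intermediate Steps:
o = 11966 (o = -109 + 12075 = 11966)
-o = -1*11966 = -11966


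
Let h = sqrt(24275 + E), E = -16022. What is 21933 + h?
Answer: 21933 + 3*sqrt(917) ≈ 22024.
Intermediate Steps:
h = 3*sqrt(917) (h = sqrt(24275 - 16022) = sqrt(8253) = 3*sqrt(917) ≈ 90.846)
21933 + h = 21933 + 3*sqrt(917)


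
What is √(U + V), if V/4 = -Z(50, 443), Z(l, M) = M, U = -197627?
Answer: I*√199399 ≈ 446.54*I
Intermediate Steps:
V = -1772 (V = 4*(-1*443) = 4*(-443) = -1772)
√(U + V) = √(-197627 - 1772) = √(-199399) = I*√199399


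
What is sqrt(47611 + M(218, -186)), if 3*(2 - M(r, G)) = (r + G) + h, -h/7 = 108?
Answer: sqrt(430689)/3 ≈ 218.76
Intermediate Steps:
h = -756 (h = -7*108 = -756)
M(r, G) = 254 - G/3 - r/3 (M(r, G) = 2 - ((r + G) - 756)/3 = 2 - ((G + r) - 756)/3 = 2 - (-756 + G + r)/3 = 2 + (252 - G/3 - r/3) = 254 - G/3 - r/3)
sqrt(47611 + M(218, -186)) = sqrt(47611 + (254 - 1/3*(-186) - 1/3*218)) = sqrt(47611 + (254 + 62 - 218/3)) = sqrt(47611 + 730/3) = sqrt(143563/3) = sqrt(430689)/3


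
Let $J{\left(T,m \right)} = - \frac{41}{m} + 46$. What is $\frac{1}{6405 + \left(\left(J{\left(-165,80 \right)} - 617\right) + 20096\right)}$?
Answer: $\frac{80}{2074359} \approx 3.8566 \cdot 10^{-5}$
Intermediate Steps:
$J{\left(T,m \right)} = 46 - \frac{41}{m}$
$\frac{1}{6405 + \left(\left(J{\left(-165,80 \right)} - 617\right) + 20096\right)} = \frac{1}{6405 + \left(\left(\left(46 - \frac{41}{80}\right) - 617\right) + 20096\right)} = \frac{1}{6405 + \left(\left(\frac{3639}{80} - 617\right) + 20096\right)} = \frac{1}{6405 + \left(- \frac{45721}{80} + 20096\right)} = \frac{1}{6405 + \frac{1561959}{80}} = \frac{1}{\frac{2074359}{80}} = \frac{80}{2074359}$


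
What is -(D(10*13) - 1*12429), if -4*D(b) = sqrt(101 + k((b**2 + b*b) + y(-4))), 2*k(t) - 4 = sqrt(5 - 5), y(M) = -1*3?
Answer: 12429 + sqrt(103)/4 ≈ 12432.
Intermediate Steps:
y(M) = -3
k(t) = 2 (k(t) = 2 + sqrt(5 - 5)/2 = 2 + sqrt(0)/2 = 2 + (1/2)*0 = 2 + 0 = 2)
D(b) = -sqrt(103)/4 (D(b) = -sqrt(101 + 2)/4 = -sqrt(103)/4)
-(D(10*13) - 1*12429) = -(-sqrt(103)/4 - 1*12429) = -(-sqrt(103)/4 - 12429) = -(-12429 - sqrt(103)/4) = 12429 + sqrt(103)/4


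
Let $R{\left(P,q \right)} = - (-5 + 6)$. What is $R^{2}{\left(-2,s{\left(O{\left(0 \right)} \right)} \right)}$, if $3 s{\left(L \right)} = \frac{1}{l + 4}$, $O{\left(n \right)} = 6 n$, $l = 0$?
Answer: $1$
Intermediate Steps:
$s{\left(L \right)} = \frac{1}{12}$ ($s{\left(L \right)} = \frac{1}{3 \left(0 + 4\right)} = \frac{1}{3 \cdot 4} = \frac{1}{3} \cdot \frac{1}{4} = \frac{1}{12}$)
$R{\left(P,q \right)} = -1$ ($R{\left(P,q \right)} = \left(-1\right) 1 = -1$)
$R^{2}{\left(-2,s{\left(O{\left(0 \right)} \right)} \right)} = \left(-1\right)^{2} = 1$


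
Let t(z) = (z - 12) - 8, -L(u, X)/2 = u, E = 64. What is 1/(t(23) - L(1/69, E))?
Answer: 69/209 ≈ 0.33014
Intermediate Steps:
L(u, X) = -2*u
t(z) = -20 + z (t(z) = (-12 + z) - 8 = -20 + z)
1/(t(23) - L(1/69, E)) = 1/((-20 + 23) - (-2)/69) = 1/(3 - (-2)/69) = 1/(3 - 1*(-2/69)) = 1/(3 + 2/69) = 1/(209/69) = 69/209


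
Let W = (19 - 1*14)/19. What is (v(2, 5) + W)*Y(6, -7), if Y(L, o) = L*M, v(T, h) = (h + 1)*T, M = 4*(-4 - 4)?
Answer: -44736/19 ≈ -2354.5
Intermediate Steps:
M = -32 (M = 4*(-8) = -32)
v(T, h) = T*(1 + h) (v(T, h) = (1 + h)*T = T*(1 + h))
Y(L, o) = -32*L (Y(L, o) = L*(-32) = -32*L)
W = 5/19 (W = (19 - 14)*(1/19) = 5*(1/19) = 5/19 ≈ 0.26316)
(v(2, 5) + W)*Y(6, -7) = (2*(1 + 5) + 5/19)*(-32*6) = (2*6 + 5/19)*(-192) = (12 + 5/19)*(-192) = (233/19)*(-192) = -44736/19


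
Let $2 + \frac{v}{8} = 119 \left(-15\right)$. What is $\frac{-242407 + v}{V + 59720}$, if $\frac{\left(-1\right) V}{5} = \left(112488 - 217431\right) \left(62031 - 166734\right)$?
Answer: $\frac{256703}{54939174925} \approx 4.6725 \cdot 10^{-6}$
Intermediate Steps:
$V = -54939234645$ ($V = - 5 \left(112488 - 217431\right) \left(62031 - 166734\right) = - 5 \left(\left(-104943\right) \left(-104703\right)\right) = \left(-5\right) 10987846929 = -54939234645$)
$v = -14296$ ($v = -16 + 8 \cdot 119 \left(-15\right) = -16 + 8 \left(-1785\right) = -16 - 14280 = -14296$)
$\frac{-242407 + v}{V + 59720} = \frac{-242407 - 14296}{-54939234645 + 59720} = - \frac{256703}{-54939174925} = \left(-256703\right) \left(- \frac{1}{54939174925}\right) = \frac{256703}{54939174925}$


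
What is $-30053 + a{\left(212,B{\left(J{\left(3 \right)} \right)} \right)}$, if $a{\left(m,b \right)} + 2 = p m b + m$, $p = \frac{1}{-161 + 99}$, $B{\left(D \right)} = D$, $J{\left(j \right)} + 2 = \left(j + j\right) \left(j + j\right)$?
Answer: $- \frac{928737}{31} \approx -29959.0$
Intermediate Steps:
$J{\left(j \right)} = -2 + 4 j^{2}$ ($J{\left(j \right)} = -2 + \left(j + j\right) \left(j + j\right) = -2 + 2 j 2 j = -2 + 4 j^{2}$)
$p = - \frac{1}{62}$ ($p = \frac{1}{-62} = - \frac{1}{62} \approx -0.016129$)
$a{\left(m,b \right)} = -2 + m - \frac{b m}{62}$ ($a{\left(m,b \right)} = -2 + \left(- \frac{m}{62} b + m\right) = -2 - \left(- m + \frac{b m}{62}\right) = -2 + m - \frac{b m}{62}$)
$-30053 + a{\left(212,B{\left(J{\left(3 \right)} \right)} \right)} = -30053 - \left(-210 + \frac{1}{62} \left(-2 + 4 \cdot 3^{2}\right) 212\right) = -30053 - \left(-210 + \frac{1}{62} \left(-2 + 4 \cdot 9\right) 212\right) = -30053 - \left(-210 + \frac{1}{62} \left(-2 + 36\right) 212\right) = -30053 - \left(-210 + \frac{3604}{31}\right) = -30053 - - \frac{2906}{31} = -30053 + \frac{2906}{31} = - \frac{928737}{31}$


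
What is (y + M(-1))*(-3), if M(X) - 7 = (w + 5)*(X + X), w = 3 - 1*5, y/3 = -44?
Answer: 393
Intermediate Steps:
y = -132 (y = 3*(-44) = -132)
w = -2 (w = 3 - 5 = -2)
M(X) = 7 + 6*X (M(X) = 7 + (-2 + 5)*(X + X) = 7 + 3*(2*X) = 7 + 6*X)
(y + M(-1))*(-3) = (-132 + (7 + 6*(-1)))*(-3) = (-132 + (7 - 6))*(-3) = (-132 + 1)*(-3) = -131*(-3) = 393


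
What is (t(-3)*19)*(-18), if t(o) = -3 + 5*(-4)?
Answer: 7866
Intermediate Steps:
t(o) = -23 (t(o) = -3 - 20 = -23)
(t(-3)*19)*(-18) = -23*19*(-18) = -437*(-18) = 7866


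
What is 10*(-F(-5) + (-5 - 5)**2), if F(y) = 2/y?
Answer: 1004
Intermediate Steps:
10*(-F(-5) + (-5 - 5)**2) = 10*(-2/(-5) + (-5 - 5)**2) = 10*(-2*(-1)/5 + (-10)**2) = 10*(-1*(-2/5) + 100) = 10*(2/5 + 100) = 10*(502/5) = 1004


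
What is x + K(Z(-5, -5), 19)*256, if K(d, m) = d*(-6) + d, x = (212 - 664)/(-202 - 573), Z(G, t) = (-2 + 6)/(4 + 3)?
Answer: -3964836/5425 ≈ -730.85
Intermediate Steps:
Z(G, t) = 4/7
x = 452/775 (x = -452/(-775) = -452*(-1/775) = 452/775 ≈ 0.58323)
K(d, m) = -5*d (K(d, m) = -6*d + d = -5*d)
x + K(Z(-5, -5), 19)*256 = 452/775 - 5*4/7*256 = 452/775 - 20/7*256 = 452/775 - 5120/7 = -3964836/5425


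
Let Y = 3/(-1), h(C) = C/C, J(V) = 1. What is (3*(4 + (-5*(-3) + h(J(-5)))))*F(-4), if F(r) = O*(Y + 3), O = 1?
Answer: 0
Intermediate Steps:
h(C) = 1
Y = -3 (Y = 3*(-1) = -3)
F(r) = 0 (F(r) = 1*(-3 + 3) = 1*0 = 0)
(3*(4 + (-5*(-3) + h(J(-5)))))*F(-4) = (3*(4 + (-5*(-3) + 1)))*0 = (3*(4 + (15 + 1)))*0 = (3*(4 + 16))*0 = (3*20)*0 = 60*0 = 0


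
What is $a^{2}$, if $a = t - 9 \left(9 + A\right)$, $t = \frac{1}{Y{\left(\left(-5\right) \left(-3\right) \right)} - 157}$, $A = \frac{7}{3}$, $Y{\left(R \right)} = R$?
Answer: $\frac{209815225}{20164} \approx 10405.0$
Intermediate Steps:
$A = \frac{7}{3}$ ($A = 7 \cdot \frac{1}{3} = \frac{7}{3} \approx 2.3333$)
$t = - \frac{1}{142}$ ($t = \frac{1}{\left(-5\right) \left(-3\right) - 157} = \frac{1}{15 - 157} = \frac{1}{-142} = - \frac{1}{142} \approx -0.0070423$)
$a = - \frac{14485}{142}$ ($a = - \frac{1}{142} - 9 \left(9 + \frac{7}{3}\right) = - \frac{1}{142} - 9 \cdot \frac{34}{3} = - \frac{1}{142} - 102 = - \frac{14485}{142} \approx -102.01$)
$a^{2} = \left(- \frac{14485}{142}\right)^{2} = \frac{209815225}{20164}$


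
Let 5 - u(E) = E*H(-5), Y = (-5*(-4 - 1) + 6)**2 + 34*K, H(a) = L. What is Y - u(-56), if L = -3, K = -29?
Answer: 138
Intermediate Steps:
H(a) = -3
Y = -25 (Y = (-5*(-4 - 1) + 6)**2 + 34*(-29) = (-5*(-5) + 6)**2 - 986 = (25 + 6)**2 - 986 = 31**2 - 986 = 961 - 986 = -25)
u(E) = 5 + 3*E (u(E) = 5 - E*(-3) = 5 - (-3)*E = 5 + 3*E)
Y - u(-56) = -25 - (5 + 3*(-56)) = -25 - (5 - 168) = -25 - 1*(-163) = -25 + 163 = 138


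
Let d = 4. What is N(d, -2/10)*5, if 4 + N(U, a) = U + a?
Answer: -1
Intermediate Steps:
N(U, a) = -4 + U + a (N(U, a) = -4 + (U + a) = -4 + U + a)
N(d, -2/10)*5 = (-4 + 4 - 2/10)*5 = (-4 + 4 - 2*⅒)*5 = (-4 + 4 - ⅕)*5 = -⅕*5 = -1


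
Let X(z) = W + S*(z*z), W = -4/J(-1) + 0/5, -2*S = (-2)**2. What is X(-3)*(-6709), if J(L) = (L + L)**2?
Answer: 127471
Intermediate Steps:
S = -2 (S = -1/2*(-2)**2 = -1/2*4 = -2)
J(L) = 4*L**2 (J(L) = (2*L)**2 = 4*L**2)
W = -1 (W = -4/(4*(-1)**2) + 0/5 = -4/(4*1) + 0*(1/5) = -4/4 + 0 = -4*1/4 + 0 = -1 + 0 = -1)
X(z) = -1 - 2*z**2 (X(z) = -1 - 2*z*z = -1 - 2*z**2)
X(-3)*(-6709) = (-1 - 2*(-3)**2)*(-6709) = (-1 - 2*9)*(-6709) = (-1 - 18)*(-6709) = -19*(-6709) = 127471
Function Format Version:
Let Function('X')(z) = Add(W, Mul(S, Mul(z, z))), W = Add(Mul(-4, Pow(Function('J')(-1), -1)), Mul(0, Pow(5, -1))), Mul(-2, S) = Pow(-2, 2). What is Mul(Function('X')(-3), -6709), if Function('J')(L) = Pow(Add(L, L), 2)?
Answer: 127471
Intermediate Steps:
S = -2 (S = Mul(Rational(-1, 2), Pow(-2, 2)) = Mul(Rational(-1, 2), 4) = -2)
Function('J')(L) = Mul(4, Pow(L, 2)) (Function('J')(L) = Pow(Mul(2, L), 2) = Mul(4, Pow(L, 2)))
W = -1 (W = Add(Mul(-4, Pow(Mul(4, Pow(-1, 2)), -1)), Mul(0, Pow(5, -1))) = Add(Mul(-4, Pow(Mul(4, 1), -1)), Mul(0, Rational(1, 5))) = Add(Mul(-4, Pow(4, -1)), 0) = Add(Mul(-4, Rational(1, 4)), 0) = Add(-1, 0) = -1)
Function('X')(z) = Add(-1, Mul(-2, Pow(z, 2))) (Function('X')(z) = Add(-1, Mul(-2, Mul(z, z))) = Add(-1, Mul(-2, Pow(z, 2))))
Mul(Function('X')(-3), -6709) = Mul(Add(-1, Mul(-2, Pow(-3, 2))), -6709) = Mul(Add(-1, Mul(-2, 9)), -6709) = Mul(Add(-1, -18), -6709) = Mul(-19, -6709) = 127471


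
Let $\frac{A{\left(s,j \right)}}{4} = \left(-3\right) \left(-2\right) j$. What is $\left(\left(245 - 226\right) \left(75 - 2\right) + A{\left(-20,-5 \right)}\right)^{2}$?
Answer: $1605289$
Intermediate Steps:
$A{\left(s,j \right)} = 24 j$ ($A{\left(s,j \right)} = 4 \left(-3\right) \left(-2\right) j = 4 \cdot 6 j = 24 j$)
$\left(\left(245 - 226\right) \left(75 - 2\right) + A{\left(-20,-5 \right)}\right)^{2} = \left(\left(245 - 226\right) \left(75 - 2\right) + 24 \left(-5\right)\right)^{2} = \left(19 \cdot 73 - 120\right)^{2} = \left(1387 - 120\right)^{2} = 1267^{2} = 1605289$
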